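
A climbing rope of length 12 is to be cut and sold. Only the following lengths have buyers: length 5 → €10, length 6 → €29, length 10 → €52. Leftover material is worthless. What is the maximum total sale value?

Let f[k] be the best obtainable value from length k. For each k, try every first piece i and keep the best of price[i] + f[k−i].
f[1] = 0
f[2] = 0
f[3] = 0
f[4] = 0
f[5] = 10
f[6] = max(10+0, 29+0) = 29
f[7] = max(10+0, 29+0) = 29
f[8] = max(10+0, 29+0) = 29
f[9] = max(10+0, 29+0) = 29
f[10] = max(10+10, 29+0, 52+0) = 52
f[11] = max(10+29, 29+10, 52+0) = 52
f[12] = max(10+29, 29+29, 52+0) = 58
One optimal cutting: 6 + 6 → €58.

58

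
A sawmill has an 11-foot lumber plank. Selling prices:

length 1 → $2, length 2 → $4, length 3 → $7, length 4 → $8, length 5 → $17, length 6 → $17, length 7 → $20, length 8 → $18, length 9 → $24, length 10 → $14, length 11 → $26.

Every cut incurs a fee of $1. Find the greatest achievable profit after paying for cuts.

34

Consider every possible first cut. r[k] is the best of p[i]+r[k−i] over all sellable i≤k, charging 1 whenever i<k.
r[1] = 2
r[2] = 4
r[3] = 7
r[4] = 8  (first piece 1, then r[3]=7)
r[5] = 17
r[6] = 18  (first piece 1, then r[5]=17)
r[7] = 20  (first piece 2, then r[5]=17)
r[8] = 23  (first piece 3, then r[5]=17)
r[9] = 24  (first piece 1, then r[8]=23)
r[10] = 33  (first piece 5, then r[5]=17)
r[11] = 34  (first piece 1, then r[10]=33)
One optimal plan: pieces 5 + 5 + 1 (2 cuts) → $36 − $2 = $34.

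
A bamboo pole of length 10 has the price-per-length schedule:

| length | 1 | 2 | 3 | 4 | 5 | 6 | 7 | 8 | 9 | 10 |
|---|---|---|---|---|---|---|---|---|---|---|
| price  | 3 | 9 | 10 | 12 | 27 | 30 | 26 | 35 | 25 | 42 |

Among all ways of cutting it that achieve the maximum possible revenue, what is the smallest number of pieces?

Let r[k] be the best obtainable value from length k. For each k, try every first piece i and keep the best of price[i] + r[k−i].
r[1] = 3
r[2] = 9
r[3] = 12  (first piece 1, then r[2]=9)
r[4] = 18  (first piece 2, then r[2]=9)
r[5] = 27
r[6] = 30  (first piece 1, then r[5]=27)
r[7] = 36  (first piece 2, then r[5]=27)
r[8] = 39  (first piece 1, then r[7]=36)
r[9] = 45  (first piece 2, then r[7]=36)
r[10] = 54  (first piece 5, then r[5]=27)
Maximum revenue is $54.
Now minimize piece count subject to staying optimal: for each k, pieces[k] = 1 + min over i with p[i]+r[k−i]=r[k] of pieces[k−i].
pieces[7] = 2
pieces[8] = 2
pieces[9] = 3
pieces[10] = 2

2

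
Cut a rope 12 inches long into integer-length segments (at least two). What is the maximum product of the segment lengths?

Fill f[k] for k=2..12: at each k try every first piece i and multiply by the better of (k−i) uncut or f[k−i].
f[2] = 1×max(1,0) = 1×1 = 1
f[3] = 1×max(2,1) = 1×2 = 2
f[4] = 2×max(2,1) = 2×2 = 4
f[5] = 2×max(3,2) = 2×3 = 6
f[6] = 3×max(3,2) = 3×3 = 9
f[7] = 2×max(5,6) = 2×6 = 12
f[8] = 2×max(6,9) = 2×9 = 18
f[9] = 3×max(6,9) = 3×9 = 27
f[10] = 2×max(8,18) = 2×18 = 36
f[11] = 2×max(9,27) = 2×27 = 54
f[12] = 3×max(9,27) = 3×27 = 81
One optimal split: 3 + 3 + 3 + 3; product 3×3×3×3 = 81.

81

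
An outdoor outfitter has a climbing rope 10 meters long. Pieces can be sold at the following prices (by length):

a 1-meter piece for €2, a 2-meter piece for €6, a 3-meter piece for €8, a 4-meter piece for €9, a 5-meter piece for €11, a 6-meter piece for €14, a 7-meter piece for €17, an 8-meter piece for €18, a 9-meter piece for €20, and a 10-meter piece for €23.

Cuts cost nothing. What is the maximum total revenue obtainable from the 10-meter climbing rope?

Build R[k] bottom-up: R[k] = max over allowed piece i of (p[i] + R[k−i]).
R[1] = 2
R[2] = 6
R[3] = 8  (first piece 1, then R[2]=6)
R[4] = 12  (first piece 2, then R[2]=6)
R[5] = 14  (first piece 1, then R[4]=12)
R[6] = 18  (first piece 2, then R[4]=12)
R[7] = 20  (first piece 1, then R[6]=18)
R[8] = 24  (first piece 2, then R[6]=18)
R[9] = 26  (first piece 1, then R[8]=24)
R[10] = 30  (first piece 2, then R[8]=24)
One optimal cutting: 2 + 2 + 2 + 2 + 2 → €6 + €6 + €6 + €6 + €6 = €30.

30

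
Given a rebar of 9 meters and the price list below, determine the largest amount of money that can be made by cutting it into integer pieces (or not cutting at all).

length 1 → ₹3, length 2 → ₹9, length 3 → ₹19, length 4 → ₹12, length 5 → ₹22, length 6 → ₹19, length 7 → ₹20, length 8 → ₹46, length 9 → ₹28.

Let best[k] be the best obtainable value from length k. For each k, try every first piece i and keep the best of price[i] + best[k−i].
best[1] = 3
best[2] = max(3+3, 9+0) = 9
best[3] = max(3+9, 9+3, 19+0) = 19
best[4] = max(3+19, 9+9, 19+3, 12+0) = 22
best[5] = max(3+22, 9+19, 19+9, 12+3, 22+0) = 28
best[6] = max(3+28, 9+22, 19+19, 12+9, 22+3, 19+0) = 38
best[7] = max(3+38, 9+28, 19+22, …, 19+3, 20+0) = 41
best[8] = max(3+41, 9+38, 19+28, …, 20+3, 46+0) = 47
best[9] = max(3+47, 9+41, 19+38, …, 46+3, 28+0) = 57
One optimal cutting: 3 + 3 + 3 → ₹19 + ₹19 + ₹19 = ₹57.

57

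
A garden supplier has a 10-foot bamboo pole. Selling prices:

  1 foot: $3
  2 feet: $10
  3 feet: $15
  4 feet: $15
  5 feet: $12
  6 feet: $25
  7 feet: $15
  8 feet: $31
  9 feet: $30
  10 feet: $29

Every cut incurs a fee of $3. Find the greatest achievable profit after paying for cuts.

41

Consider every possible first cut. net[k] is the best of p[i]+net[k−i] over all sellable i≤k, charging 3 whenever i<k.
net[1] = 3
net[2] = max(3+3-3, 10+0) = 10
net[3] = max(3+10-3, 10+3-3, 15+0) = 15
net[4] = max(3+15-3, 10+10-3, 15+3-3, 15+0) = 17
net[5] = max(3+17-3, 10+15-3, 15+10-3, 15+3-3, 12+0) = 22
net[6] = max(3+22-3, 10+17-3, 15+15-3, 15+10-3, 12+3-3, 25+0) = 27
net[7] = max(3+27-3, 10+22-3, 15+17-3, …, 25+3-3, 15+0) = 29
net[8] = max(3+29-3, 10+27-3, 15+22-3, …, 15+3-3, 31+0) = 34
net[9] = max(3+34-3, 10+29-3, 15+27-3, …, 31+3-3, 30+0) = 39
net[10] = max(3+39-3, 10+34-3, 15+29-3, …, 30+3-3, 29+0) = 41
One optimal plan: pieces 3 + 3 + 2 + 2 (3 cuts) → $50 − $9 = $41.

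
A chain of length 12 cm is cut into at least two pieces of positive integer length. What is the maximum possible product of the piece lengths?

Fill m[k] for k=2..12: at each k try every first piece i and multiply by the better of (k−i) uncut or m[k−i].
m[2] = 1·max(1,0) = 1·1 = 1
m[3] = 1·max(2,1) = 1·2 = 2
m[4] = 2·max(2,1) = 2·2 = 4
m[5] = 2·max(3,2) = 2·3 = 6
m[6] = 3·max(3,2) = 3·3 = 9
m[7] = 2·max(5,6) = 2·6 = 12
m[8] = 2·max(6,9) = 2·9 = 18
m[9] = 3·max(6,9) = 3·9 = 27
m[10] = 2·max(8,18) = 2·18 = 36
m[11] = 2·max(9,27) = 2·27 = 54
m[12] = 3·max(9,27) = 3·27 = 81
One optimal split: 3 + 3 + 3 + 3; product 3·3·3·3 = 81.

81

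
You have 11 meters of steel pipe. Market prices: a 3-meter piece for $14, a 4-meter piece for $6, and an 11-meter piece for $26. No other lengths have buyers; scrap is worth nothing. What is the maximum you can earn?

Let best[k] be the best obtainable value from length k. For each k, try every first piece i and keep the best of price[i] + best[k−i].
best[1] = 0
best[2] = 0
best[3] = 14
best[4] = 14
best[5] = 14
best[6] = 28  (first piece 3, then best[3]=14)
best[7] = 28
best[8] = 28
best[9] = 42  (first piece 3, then best[6]=28)
best[10] = 42
best[11] = 42
One optimal cutting: pieces 3 + 3 + 3 with 2 meters of scrap → $42.

42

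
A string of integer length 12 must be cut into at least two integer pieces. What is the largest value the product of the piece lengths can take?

81

Let P[k] be the best product for length k (with at least one cut). For each first piece i, the rest contributes max(k−i, P[k−i]).
P[2] = 1·max(1,0) = 1·1 = 1
P[3] = 1·max(2,1) = 1·2 = 2
P[4] = 2·max(2,1) = 2·2 = 4
P[5] = 2·max(3,2) = 2·3 = 6
P[6] = 3·max(3,2) = 3·3 = 9
P[7] = 2·max(5,6) = 2·6 = 12
P[8] = 2·max(6,9) = 2·9 = 18
P[9] = 3·max(6,9) = 3·9 = 27
P[10] = 2·max(8,18) = 2·18 = 36
P[11] = 2·max(9,27) = 2·27 = 54
P[12] = 3·max(9,27) = 3·27 = 81
One optimal split: 3 + 3 + 3 + 3; product 3·3·3·3 = 81.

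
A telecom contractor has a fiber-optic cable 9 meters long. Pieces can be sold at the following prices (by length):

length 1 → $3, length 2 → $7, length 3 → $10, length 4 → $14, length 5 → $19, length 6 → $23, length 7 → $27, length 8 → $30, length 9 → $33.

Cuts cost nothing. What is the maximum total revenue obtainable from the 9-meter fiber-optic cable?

Let v[k] be the best obtainable value from length k. For each k, try every first piece i and keep the best of price[i] + v[k−i].
v[1] = 3
v[2] = max(3+3, 7+0) = 7
v[3] = max(3+7, 7+3, 10+0) = 10
v[4] = max(3+10, 7+7, 10+3, 14+0) = 14
v[5] = max(3+14, 7+10, 10+7, 14+3, 19+0) = 19
v[6] = max(3+19, 7+14, 10+10, 14+7, 19+3, 23+0) = 23
v[7] = max(3+23, 7+19, 10+14, …, 23+3, 27+0) = 27
v[8] = max(3+27, 7+23, 10+19, …, 27+3, 30+0) = 30
v[9] = max(3+30, 7+27, 10+23, …, 30+3, 33+0) = 34
One optimal cutting: 7 + 2 → $27 + $7 = $34.

34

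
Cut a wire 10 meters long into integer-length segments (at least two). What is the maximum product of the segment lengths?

Define g[k] = max over 1≤i<k of i · max(k−i, g[k−i]); the inner max lets the remainder stay uncut if that's better.
g[2] = 1·max(1,0) = 1·1 = 1
g[3] = 1·max(2,1) = 1·2 = 2
g[4] = 2·max(2,1) = 2·2 = 4
g[5] = 2·max(3,2) = 2·3 = 6
g[6] = 3·max(3,2) = 3·3 = 9
g[7] = 2·max(5,6) = 2·6 = 12
g[8] = 2·max(6,9) = 2·9 = 18
g[9] = 3·max(6,9) = 3·9 = 27
g[10] = 2·max(8,18) = 2·18 = 36
One optimal split: 3 + 3 + 2 + 2; product 3·3·2·2 = 36.

36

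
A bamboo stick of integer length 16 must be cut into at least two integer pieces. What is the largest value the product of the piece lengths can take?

Let m[k] be the best product for length k (with at least one cut). For each first piece i, the rest contributes max(k−i, m[k−i]).
m[2] = 1·max(1,0) = 1·1 = 1
m[3] = max(1·2, 2·1) = 2
m[4] = max(1·3, 2·2, 3·1) = 4
m[5] = max(1·4, 2·3, 3·2, 4·1) = 6
m[6] = max(1·6, 2·4, 3·3, 4·2, 5·1) = 9
m[7] = max(1·9, 2·6, 3·4, 4·3, 5·2, 6·1) = 12
m[8] = max(1·12, 2·9, 3·6, …, 6·2, 7·1) = 18
m[9] = max(1·18, 2·12, 3·9, …, 7·2, 8·1) = 27
m[10] = max(1·27, 2·18, 3·12, …, 8·2, 9·1) = 36
m[11] = max(1·36, 2·27, 3·18, …, 9·2, 10·1) = 54
m[12] = max(1·54, 2·36, 3·27, …, 10·2, 11·1) = 81
m[13] = max(1·81, 2·54, 3·36, …, 11·2, 12·1) = 108
m[14] = max(1·108, 2·81, 3·54, …, 12·2, 13·1) = 162
m[15] = max(1·162, 2·108, 3·81, …, 13·2, 14·1) = 243
m[16] = max(1·243, 2·162, 3·108, …, 14·2, 15·1) = 324
One optimal split: 3 + 3 + 3 + 3 + 2 + 2; product 3·3·3·3·2·2 = 324.

324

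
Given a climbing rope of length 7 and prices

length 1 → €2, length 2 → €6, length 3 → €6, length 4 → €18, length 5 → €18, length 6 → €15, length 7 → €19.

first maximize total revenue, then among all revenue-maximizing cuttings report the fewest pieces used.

3

Build r[k] bottom-up: r[k] = max over allowed piece i of (p[i] + r[k−i]).
r[1] = 2
r[2] = 6
r[3] = 8  (first piece 1, then r[2]=6)
r[4] = 18
r[5] = 20  (first piece 1, then r[4]=18)
r[6] = 24  (first piece 2, then r[4]=18)
r[7] = 26  (first piece 1, then r[6]=24)
Maximum revenue is €26.
Now minimize piece count subject to staying optimal: for each k, pieces[k] = 1 + min over i with p[i]+r[k−i]=r[k] of pieces[k−i].
pieces[4] = 1
pieces[5] = 2
pieces[6] = 2
pieces[7] = 3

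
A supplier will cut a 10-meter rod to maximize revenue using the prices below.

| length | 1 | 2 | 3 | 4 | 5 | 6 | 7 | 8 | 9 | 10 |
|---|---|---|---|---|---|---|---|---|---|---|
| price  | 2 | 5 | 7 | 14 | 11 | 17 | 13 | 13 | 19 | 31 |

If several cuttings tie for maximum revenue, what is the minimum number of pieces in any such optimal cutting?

3

Consider every possible first cut. r[k] is the best of p[i]+r[k−i] over all sellable i≤k.
r[1] = 2
r[2] = max(2+2, 5+0) = 5
r[3] = max(2+5, 5+2, 7+0) = 7
r[4] = max(2+7, 5+5, 7+2, 14+0) = 14
r[5] = max(2+14, 5+7, 7+5, 14+2, 11+0) = 16
r[6] = max(2+16, 5+14, 7+7, 14+5, 11+2, 17+0) = 19
r[7] = max(2+19, 5+16, 7+14, …, 17+2, 13+0) = 21
r[8] = max(2+21, 5+19, 7+16, …, 13+2, 13+0) = 28
r[9] = max(2+28, 5+21, 7+19, …, 13+2, 19+0) = 30
r[10] = max(2+30, 5+28, 7+21, …, 19+2, 31+0) = 33
Maximum revenue is 33.
Now minimize piece count subject to staying optimal: for each k, pieces[k] = 1 + min over i with p[i]+r[k−i]=r[k] of pieces[k−i].
pieces[7] = 2
pieces[8] = 2
pieces[9] = 3
pieces[10] = 3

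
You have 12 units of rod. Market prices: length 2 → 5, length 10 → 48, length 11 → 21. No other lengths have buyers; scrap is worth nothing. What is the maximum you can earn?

Consider every possible first cut. f[k] is the best of p[i]+f[k−i] over all sellable i≤k.
f[1] = 0
f[2] = 5
f[3] = 5
f[4] = 10  (first piece 2, then f[2]=5)
f[5] = 10
f[6] = 15  (first piece 2, then f[4]=10)
f[7] = 15
f[8] = 20  (first piece 2, then f[6]=15)
f[9] = 20
f[10] = max(5+20, 48+0) = 48
f[11] = max(5+20, 48+0, 21+0) = 48
f[12] = max(5+48, 48+5, 21+0) = 53
One optimal cutting: 10 + 2 → 53.

53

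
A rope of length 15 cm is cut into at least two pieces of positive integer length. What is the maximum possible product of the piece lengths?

243

Fill prod[k] for k=2..15: at each k try every first piece i and multiply by the better of (k−i) uncut or prod[k−i].
Small cases: prod[2]=1, prod[3]=2, prod[4]=4, prod[5]=6, prod[6]=9, prod[7]=12, prod[8]=18.
prod[9] = 3*max(6,9) = 3*9 = 27
prod[10] = 2*max(8,18) = 2*18 = 36
prod[11] = 2*max(9,27) = 2*27 = 54
prod[12] = 3*max(9,27) = 3*27 = 81
prod[13] = 2*max(11,54) = 2*54 = 108
prod[14] = 2*max(12,81) = 2*81 = 162
prod[15] = 3*max(12,81) = 3*81 = 243
One optimal split: 3 + 3 + 3 + 3 + 3; product 3*3*3*3*3 = 243.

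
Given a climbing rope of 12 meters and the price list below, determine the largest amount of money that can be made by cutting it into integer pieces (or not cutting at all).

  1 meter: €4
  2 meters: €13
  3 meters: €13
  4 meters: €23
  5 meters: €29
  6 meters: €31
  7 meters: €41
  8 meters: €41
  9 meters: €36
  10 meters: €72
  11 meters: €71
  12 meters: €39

85

Consider every possible first cut. v[k] is the best of p[i]+v[k−i] over all sellable i≤k.
v[1] = 4
v[2] = max(4+4, 13+0) = 13
v[3] = max(4+13, 13+4, 13+0) = 17
v[4] = max(4+17, 13+13, 13+4, 23+0) = 26
v[5] = max(4+26, 13+17, 13+13, 23+4, 29+0) = 30
v[6] = max(4+30, 13+26, 13+17, 23+13, 29+4, 31+0) = 39
v[7] = max(4+39, 13+30, 13+26, …, 31+4, 41+0) = 43
v[8] = max(4+43, 13+39, 13+30, …, 41+4, 41+0) = 52
v[9] = max(4+52, 13+43, 13+39, …, 41+4, 36+0) = 56
v[10] = max(4+56, 13+52, 13+43, …, 36+4, 72+0) = 72
v[11] = max(4+72, 13+56, 13+52, …, 72+4, 71+0) = 76
v[12] = max(4+76, 13+72, 13+56, …, 71+4, 39+0) = 85
One optimal cutting: 10 + 2 → €72 + €13 = €85.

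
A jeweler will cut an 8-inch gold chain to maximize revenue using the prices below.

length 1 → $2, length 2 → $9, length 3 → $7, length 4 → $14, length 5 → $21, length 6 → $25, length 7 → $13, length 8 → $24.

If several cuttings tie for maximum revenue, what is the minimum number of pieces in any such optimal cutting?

Consider every possible first cut. r[k] is the best of p[i]+r[k−i] over all sellable i≤k.
r[1] = 2
r[2] = max(2+2, 9+0) = 9
r[3] = max(2+9, 9+2, 7+0) = 11
r[4] = max(2+11, 9+9, 7+2, 14+0) = 18
r[5] = max(2+18, 9+11, 7+9, 14+2, 21+0) = 21
r[6] = max(2+21, 9+18, 7+11, 14+9, 21+2, 25+0) = 27
r[7] = max(2+27, 9+21, 7+18, …, 25+2, 13+0) = 30
r[8] = max(2+30, 9+27, 7+21, …, 13+2, 24+0) = 36
Maximum revenue is $36.
Now minimize piece count subject to staying optimal: for each k, pieces[k] = 1 + min over i with p[i]+r[k−i]=r[k] of pieces[k−i].
pieces[5] = 1
pieces[6] = 3
pieces[7] = 2
pieces[8] = 4

4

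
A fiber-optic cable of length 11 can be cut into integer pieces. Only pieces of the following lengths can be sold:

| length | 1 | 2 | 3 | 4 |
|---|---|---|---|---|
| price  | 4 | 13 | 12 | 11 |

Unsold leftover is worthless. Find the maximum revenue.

Consider every possible first cut. r[k] is the best of p[i]+r[k−i] over all sellable i≤k.
r[1] = 4
r[2] = 13
r[3] = 17  (first piece 1, then r[2]=13)
r[4] = 26  (first piece 2, then r[2]=13)
r[5] = 30  (first piece 1, then r[4]=26)
r[6] = 39  (first piece 2, then r[4]=26)
r[7] = 43  (first piece 1, then r[6]=39)
r[8] = 52  (first piece 2, then r[6]=39)
r[9] = 56  (first piece 1, then r[8]=52)
r[10] = 65  (first piece 2, then r[8]=52)
r[11] = 69  (first piece 1, then r[10]=65)
One optimal cutting: 2 + 2 + 2 + 2 + 2 + 1 → $69.

69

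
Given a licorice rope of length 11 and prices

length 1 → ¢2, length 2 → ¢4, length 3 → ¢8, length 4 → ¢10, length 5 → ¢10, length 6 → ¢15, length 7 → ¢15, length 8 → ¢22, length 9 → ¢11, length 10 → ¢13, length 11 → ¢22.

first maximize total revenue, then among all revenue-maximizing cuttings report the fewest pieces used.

Consider every possible first cut. r[k] is the best of p[i]+r[k−i] over all sellable i≤k.
r[1] = 2
r[2] = max(2+2, 4+0) = 4
r[3] = max(2+4, 4+2, 8+0) = 8
r[4] = max(2+8, 4+4, 8+2, 10+0) = 10
r[5] = max(2+10, 4+8, 8+4, 10+2, 10+0) = 12
r[6] = max(2+12, 4+10, 8+8, 10+4, 10+2, 15+0) = 16
r[7] = max(2+16, 4+12, 8+10, …, 15+2, 15+0) = 18
r[8] = max(2+18, 4+16, 8+12, …, 15+2, 22+0) = 22
r[9] = max(2+22, 4+18, 8+16, …, 22+2, 11+0) = 24
r[10] = max(2+24, 4+22, 8+18, …, 11+2, 13+0) = 26
r[11] = max(2+26, 4+24, 8+22, …, 13+2, 22+0) = 30
Maximum revenue is ¢30.
Now minimize piece count subject to staying optimal: for each k, pieces[k] = 1 + min over i with p[i]+r[k−i]=r[k] of pieces[k−i].
pieces[8] = 1
pieces[9] = 2
pieces[10] = 2
pieces[11] = 2

2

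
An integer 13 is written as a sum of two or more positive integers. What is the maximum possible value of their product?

108

Fill P[k] for k=2..13: at each k try every first piece i and multiply by the better of (k−i) uncut or P[k−i].
P[2] = 1*max(1,0) = 1*1 = 1
P[3] = 1*max(2,1) = 1*2 = 2
P[4] = 2*max(2,1) = 2*2 = 4
P[5] = 2*max(3,2) = 2*3 = 6
P[6] = 3*max(3,2) = 3*3 = 9
P[7] = 2*max(5,6) = 2*6 = 12
P[8] = 2*max(6,9) = 2*9 = 18
P[9] = 3*max(6,9) = 3*9 = 27
P[10] = 2*max(8,18) = 2*18 = 36
P[11] = 2*max(9,27) = 2*27 = 54
P[12] = 3*max(9,27) = 3*27 = 81
P[13] = 2*max(11,54) = 2*54 = 108
One optimal split: 3 + 3 + 3 + 2 + 2; product 3*3*3*2*2 = 108.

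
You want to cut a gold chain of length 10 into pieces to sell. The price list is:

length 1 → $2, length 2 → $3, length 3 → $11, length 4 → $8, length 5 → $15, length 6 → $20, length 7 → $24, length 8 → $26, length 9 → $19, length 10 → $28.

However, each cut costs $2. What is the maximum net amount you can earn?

33

Let r[k] be the best obtainable value from length k. For each k, try every first piece i and keep the best of price[i] + r[k−i] minus the 2 cut fee when i<k.
r[1] = 2
r[2] = max(2+2-2, 3+0) = 3
r[3] = max(2+3-2, 3+2-2, 11+0) = 11
r[4] = max(2+11-2, 3+3-2, 11+2-2, 8+0) = 11
r[5] = max(2+11-2, 3+11-2, 11+3-2, 8+2-2, 15+0) = 15
r[6] = max(2+15-2, 3+11-2, 11+11-2, 8+3-2, 15+2-2, 20+0) = 20
r[7] = max(2+20-2, 3+15-2, 11+11-2, …, 20+2-2, 24+0) = 24
r[8] = max(2+24-2, 3+20-2, 11+15-2, …, 24+2-2, 26+0) = 26
r[9] = max(2+26-2, 3+24-2, 11+20-2, …, 26+2-2, 19+0) = 29
r[10] = max(2+29-2, 3+26-2, 11+24-2, …, 19+2-2, 28+0) = 33
One optimal plan: pieces 7 + 3 (1 cut) → $35 − $2 = $33.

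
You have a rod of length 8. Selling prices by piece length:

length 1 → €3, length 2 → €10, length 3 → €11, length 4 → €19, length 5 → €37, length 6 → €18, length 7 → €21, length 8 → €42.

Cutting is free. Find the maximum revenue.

Build v[k] bottom-up: v[k] = max over allowed piece i of (p[i] + v[k−i]).
v[1] = 3
v[2] = max(3+3, 10+0) = 10
v[3] = max(3+10, 10+3, 11+0) = 13
v[4] = max(3+13, 10+10, 11+3, 19+0) = 20
v[5] = max(3+20, 10+13, 11+10, 19+3, 37+0) = 37
v[6] = max(3+37, 10+20, 11+13, 19+10, 37+3, 18+0) = 40
v[7] = max(3+40, 10+37, 11+20, …, 18+3, 21+0) = 47
v[8] = max(3+47, 10+40, 11+37, …, 21+3, 42+0) = 50
One optimal cutting: 5 + 2 + 1 → €37 + €10 + €3 = €50.

50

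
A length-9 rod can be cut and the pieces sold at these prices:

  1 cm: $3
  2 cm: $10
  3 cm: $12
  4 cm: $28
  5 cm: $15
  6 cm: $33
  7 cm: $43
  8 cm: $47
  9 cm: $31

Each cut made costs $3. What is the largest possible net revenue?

Let v[k] be the best obtainable value from length k. For each k, try every first piece i and keep the best of price[i] + v[k−i] minus the 3 cut fee when i<k.
v[1] = 3
v[2] = max(3+3-3, 10+0) = 10
v[3] = max(3+10-3, 10+3-3, 12+0) = 12
v[4] = max(3+12-3, 10+10-3, 12+3-3, 28+0) = 28
v[5] = max(3+28-3, 10+12-3, 12+10-3, 28+3-3, 15+0) = 28
v[6] = max(3+28-3, 10+28-3, 12+12-3, 28+10-3, 15+3-3, 33+0) = 35
v[7] = max(3+35-3, 10+28-3, 12+28-3, …, 33+3-3, 43+0) = 43
v[8] = max(3+43-3, 10+35-3, 12+28-3, …, 43+3-3, 47+0) = 53
v[9] = max(3+53-3, 10+43-3, 12+35-3, …, 47+3-3, 31+0) = 53
One optimal plan: pieces 4 + 4 + 1 (2 cuts) → $59 − $6 = $53.

53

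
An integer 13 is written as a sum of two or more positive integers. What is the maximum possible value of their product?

Fill f[k] for k=2..13: at each k try every first piece i and multiply by the better of (k−i) uncut or f[k−i].
f[2] = 1×max(1,0) = 1×1 = 1
f[3] = 1×max(2,1) = 1×2 = 2
f[4] = 2×max(2,1) = 2×2 = 4
f[5] = 2×max(3,2) = 2×3 = 6
f[6] = 3×max(3,2) = 3×3 = 9
f[7] = 2×max(5,6) = 2×6 = 12
f[8] = 2×max(6,9) = 2×9 = 18
f[9] = 3×max(6,9) = 3×9 = 27
f[10] = 2×max(8,18) = 2×18 = 36
f[11] = 2×max(9,27) = 2×27 = 54
f[12] = 3×max(9,27) = 3×27 = 81
f[13] = 2×max(11,54) = 2×54 = 108
One optimal split: 3 + 3 + 3 + 2 + 2; product 3×3×3×2×2 = 108.

108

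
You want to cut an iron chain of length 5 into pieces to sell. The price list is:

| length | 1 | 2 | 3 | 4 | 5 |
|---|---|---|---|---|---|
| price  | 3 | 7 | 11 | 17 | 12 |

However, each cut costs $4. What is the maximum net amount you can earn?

Build v[k] bottom-up: v[k] = max over allowed piece i of (p[i] + v[k−i]) − 4 per cut.
v[1] = 3
v[2] = max(3+3-4, 7+0) = 7
v[3] = max(3+7-4, 7+3-4, 11+0) = 11
v[4] = max(3+11-4, 7+7-4, 11+3-4, 17+0) = 17
v[5] = max(3+17-4, 7+11-4, 11+7-4, 17+3-4, 12+0) = 16
One optimal plan: pieces 4 + 1 (1 cut) → $20 − $4 = $16.

16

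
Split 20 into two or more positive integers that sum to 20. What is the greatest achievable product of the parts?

Fill prod[k] for k=2..20: at each k try every first piece i and multiply by the better of (k−i) uncut or prod[k−i].
prod[2] = 1×max(1,0) = 1×1 = 1
prod[3] = 1×max(2,1) = 1×2 = 2
prod[4] = 2×max(2,1) = 2×2 = 4
prod[5] = 2×max(3,2) = 2×3 = 6
prod[6] = 3×max(3,2) = 3×3 = 9
prod[7] = 2×max(5,6) = 2×6 = 12
prod[8] = 2×max(6,9) = 2×9 = 18
prod[9] = 3×max(6,9) = 3×9 = 27
prod[10] = 2×max(8,18) = 2×18 = 36
prod[11] = 2×max(9,27) = 2×27 = 54
prod[12] = 3×max(9,27) = 3×27 = 81
prod[13] = 2×max(11,54) = 2×54 = 108
prod[14] = 2×max(12,81) = 2×81 = 162
prod[15] = 3×max(12,81) = 3×81 = 243
prod[16] = 2×max(14,162) = 2×162 = 324
prod[17] = 2×max(15,243) = 2×243 = 486
prod[18] = 3×max(15,243) = 3×243 = 729
prod[19] = 2×max(17,486) = 2×486 = 972
prod[20] = 2×max(18,729) = 2×729 = 1458
One optimal split: 3 + 3 + 3 + 3 + 3 + 3 + 2; product 3×3×3×3×3×3×2 = 1458.

1458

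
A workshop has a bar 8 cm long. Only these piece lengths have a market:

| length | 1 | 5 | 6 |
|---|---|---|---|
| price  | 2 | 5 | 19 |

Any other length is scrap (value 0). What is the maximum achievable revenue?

Build f[k] bottom-up: f[k] = max over allowed piece i of (p[i] + f[k−i]).
f[1] = 2
f[2] = 4  (first piece 1, then f[1]=2)
f[3] = 6  (first piece 1, then f[2]=4)
f[4] = 8  (first piece 1, then f[3]=6)
f[5] = 10  (first piece 1, then f[4]=8)
f[6] = 19
f[7] = 21  (first piece 1, then f[6]=19)
f[8] = 23  (first piece 1, then f[7]=21)
One optimal cutting: 6 + 1 + 1 → 23.

23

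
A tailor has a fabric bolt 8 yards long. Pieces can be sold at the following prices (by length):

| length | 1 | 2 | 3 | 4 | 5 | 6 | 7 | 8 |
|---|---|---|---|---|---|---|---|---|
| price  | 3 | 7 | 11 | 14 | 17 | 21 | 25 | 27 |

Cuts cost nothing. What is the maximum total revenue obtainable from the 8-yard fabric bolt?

29

Let r[k] be the best obtainable value from length k. For each k, try every first piece i and keep the best of price[i] + r[k−i].
r[1] = 3
r[2] = 7
r[3] = 11
r[4] = 14  (first piece 1, then r[3]=11)
r[5] = 18  (first piece 2, then r[3]=11)
r[6] = 22  (first piece 3, then r[3]=11)
r[7] = 25  (first piece 1, then r[6]=22)
r[8] = 29  (first piece 2, then r[6]=22)
One optimal cutting: 3 + 3 + 2 → $11 + $11 + $7 = $29.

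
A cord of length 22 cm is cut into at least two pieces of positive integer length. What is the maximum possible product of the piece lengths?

2916

Define m[k] = max over 1≤i<k of i · max(k−i, m[k−i]); the inner max lets the remainder stay uncut if that's better.
m[2] = 1×max(1,0) = 1×1 = 1
m[3] = 1×max(2,1) = 1×2 = 2
m[4] = 2×max(2,1) = 2×2 = 4
m[5] = 2×max(3,2) = 2×3 = 6
m[6] = 3×max(3,2) = 3×3 = 9
m[7] = 2×max(5,6) = 2×6 = 12
m[8] = 2×max(6,9) = 2×9 = 18
m[9] = 3×max(6,9) = 3×9 = 27
m[10] = 2×max(8,18) = 2×18 = 36
m[11] = 2×max(9,27) = 2×27 = 54
m[12] = 3×max(9,27) = 3×27 = 81
m[13] = 2×max(11,54) = 2×54 = 108
m[14] = 2×max(12,81) = 2×81 = 162
m[15] = 3×max(12,81) = 3×81 = 243
m[16] = 2×max(14,162) = 2×162 = 324
m[17] = 2×max(15,243) = 2×243 = 486
m[18] = 3×max(15,243) = 3×243 = 729
m[19] = 2×max(17,486) = 2×486 = 972
m[20] = 2×max(18,729) = 2×729 = 1458
m[21] = 3×max(18,729) = 3×729 = 2187
m[22] = 2×max(20,1458) = 2×1458 = 2916
One optimal split: 3 + 3 + 3 + 3 + 3 + 3 + 2 + 2; product 3×3×3×3×3×3×2×2 = 2916.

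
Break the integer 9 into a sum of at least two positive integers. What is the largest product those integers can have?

27

Let P[k] be the best product for length k (with at least one cut). For each first piece i, the rest contributes max(k−i, P[k−i]).
P[2] = 1×max(1,0) = 1×1 = 1
P[3] = 1×max(2,1) = 1×2 = 2
P[4] = 2×max(2,1) = 2×2 = 4
P[5] = 2×max(3,2) = 2×3 = 6
P[6] = 3×max(3,2) = 3×3 = 9
P[7] = 2×max(5,6) = 2×6 = 12
P[8] = 2×max(6,9) = 2×9 = 18
P[9] = 3×max(6,9) = 3×9 = 27
One optimal split: 3 + 3 + 3; product 3×3×3 = 27.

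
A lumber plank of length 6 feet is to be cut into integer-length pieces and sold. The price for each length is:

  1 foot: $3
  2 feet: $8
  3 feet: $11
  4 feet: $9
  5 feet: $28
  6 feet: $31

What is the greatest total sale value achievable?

31

Consider every possible first cut. best[k] is the best of p[i]+best[k−i] over all sellable i≤k.
best[1] = 3
best[2] = max(3+3, 8+0) = 8
best[3] = max(3+8, 8+3, 11+0) = 11
best[4] = max(3+11, 8+8, 11+3, 9+0) = 16
best[5] = max(3+16, 8+11, 11+8, 9+3, 28+0) = 28
best[6] = max(3+28, 8+16, 11+11, 9+8, 28+3, 31+0) = 31
One optimal cutting: 5 + 1 → $28 + $3 = $31.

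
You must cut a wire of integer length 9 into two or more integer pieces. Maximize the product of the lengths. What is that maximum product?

27

Let prod[k] be the best product for length k (with at least one cut). For each first piece i, the rest contributes max(k−i, prod[k−i]).
Small cases: prod[2]=1.
prod[3] = 1*max(2,1) = 1*2 = 2
prod[4] = 2*max(2,1) = 2*2 = 4
prod[5] = 2*max(3,2) = 2*3 = 6
prod[6] = 3*max(3,2) = 3*3 = 9
prod[7] = 2*max(5,6) = 2*6 = 12
prod[8] = 2*max(6,9) = 2*9 = 18
prod[9] = 3*max(6,9) = 3*9 = 27
One optimal split: 3 + 3 + 3; product 3*3*3 = 27.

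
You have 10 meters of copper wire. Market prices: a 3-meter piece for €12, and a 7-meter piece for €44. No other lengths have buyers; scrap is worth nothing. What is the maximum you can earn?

56

Let best[k] be the best obtainable value from length k. For each k, try every first piece i and keep the best of price[i] + best[k−i].
best[1] = 0
best[2] = 0
best[3] = 12
best[4] = 12
best[5] = 12
best[6] = 24  (first piece 3, then best[3]=12)
best[7] = 44
best[8] = 44
best[9] = 44
best[10] = 56  (first piece 3, then best[7]=44)
One optimal cutting: 7 + 3 → €56.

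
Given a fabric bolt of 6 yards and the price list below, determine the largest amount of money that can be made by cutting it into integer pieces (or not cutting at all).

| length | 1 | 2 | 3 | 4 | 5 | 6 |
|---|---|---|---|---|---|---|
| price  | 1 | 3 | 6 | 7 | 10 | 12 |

Let best[k] be the best obtainable value from length k. For each k, try every first piece i and keep the best of price[i] + best[k−i].
best[1] = 1
best[2] = max(1+1, 3+0) = 3
best[3] = max(1+3, 3+1, 6+0) = 6
best[4] = max(1+6, 3+3, 6+1, 7+0) = 7
best[5] = max(1+7, 3+6, 6+3, 7+1, 10+0) = 10
best[6] = max(1+10, 3+7, 6+6, 7+3, 10+1, 12+0) = 12
One optimal cutting: 3 + 3 → $6 + $6 = $12.

12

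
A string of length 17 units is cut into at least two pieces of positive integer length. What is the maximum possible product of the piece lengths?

486

Define g[k] = max over 1≤i<k of i · max(k−i, g[k−i]); the inner max lets the remainder stay uncut if that's better.
Small cases: g[2]=1, g[3]=2, g[4]=4, g[5]=6, g[6]=9, g[7]=12, g[8]=18, g[9]=27, g[10]=36, g[11]=54, g[12]=81.
g[13] = 2·max(11,54) = 2·54 = 108
g[14] = 2·max(12,81) = 2·81 = 162
g[15] = 3·max(12,81) = 3·81 = 243
g[16] = 2·max(14,162) = 2·162 = 324
g[17] = 2·max(15,243) = 2·243 = 486
One optimal split: 3 + 3 + 3 + 3 + 3 + 2; product 3·3·3·3·3·2 = 486.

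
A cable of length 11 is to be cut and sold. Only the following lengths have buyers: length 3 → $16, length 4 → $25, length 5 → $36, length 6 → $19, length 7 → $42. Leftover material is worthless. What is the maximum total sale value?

72

Consider every possible first cut. r[k] is the best of p[i]+r[k−i] over all sellable i≤k.
r[1] = 0
r[2] = 0
r[3] = 16
r[4] = 25
r[5] = 36
r[6] = 36
r[7] = 42
r[8] = 52  (first piece 3, then r[5]=36)
r[9] = 61  (first piece 4, then r[5]=36)
r[10] = 72  (first piece 5, then r[5]=36)
r[11] = 72
One optimal cutting: pieces 5 + 5 with 1 cm of scrap → $72.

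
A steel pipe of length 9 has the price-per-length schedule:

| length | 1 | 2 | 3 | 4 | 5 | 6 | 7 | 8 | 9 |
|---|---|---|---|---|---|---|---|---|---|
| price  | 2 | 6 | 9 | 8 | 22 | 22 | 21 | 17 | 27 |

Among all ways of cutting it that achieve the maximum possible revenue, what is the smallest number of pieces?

Consider every possible first cut. r[k] is the best of p[i]+r[k−i] over all sellable i≤k.
r[1] = 2
r[2] = max(2+2, 6+0) = 6
r[3] = max(2+6, 6+2, 9+0) = 9
r[4] = max(2+9, 6+6, 9+2, 8+0) = 12
r[5] = max(2+12, 6+9, 9+6, 8+2, 22+0) = 22
r[6] = max(2+22, 6+12, 9+9, 8+6, 22+2, 22+0) = 24
r[7] = max(2+24, 6+22, 9+12, …, 22+2, 21+0) = 28
r[8] = max(2+28, 6+24, 9+22, …, 21+2, 17+0) = 31
r[9] = max(2+31, 6+28, 9+24, …, 17+2, 27+0) = 34
Maximum revenue is $34.
Now minimize piece count subject to staying optimal: for each k, pieces[k] = 1 + min over i with p[i]+r[k−i]=r[k] of pieces[k−i].
pieces[6] = 2
pieces[7] = 2
pieces[8] = 2
pieces[9] = 3

3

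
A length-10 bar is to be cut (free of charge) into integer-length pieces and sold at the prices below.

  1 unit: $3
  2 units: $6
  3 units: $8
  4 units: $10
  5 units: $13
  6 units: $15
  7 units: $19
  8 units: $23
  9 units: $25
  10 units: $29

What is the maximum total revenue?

30

Consider every possible first cut. r[k] is the best of p[i]+r[k−i] over all sellable i≤k.
r[1] = 3
r[2] = 6  (first piece 1, then r[1]=3)
r[3] = 9  (first piece 1, then r[2]=6)
r[4] = 12  (first piece 1, then r[3]=9)
r[5] = 15  (first piece 1, then r[4]=12)
r[6] = 18  (first piece 1, then r[5]=15)
r[7] = 21  (first piece 1, then r[6]=18)
r[8] = 24  (first piece 1, then r[7]=21)
r[9] = 27  (first piece 1, then r[8]=24)
r[10] = 30  (first piece 1, then r[9]=27)
One optimal cutting: 1 + 1 + 1 + 1 + 1 + 1 + 1 + 1 + 1 + 1 → $3 + $3 + $3 + $3 + $3 + $3 + $3 + $3 + $3 + $3 = $30.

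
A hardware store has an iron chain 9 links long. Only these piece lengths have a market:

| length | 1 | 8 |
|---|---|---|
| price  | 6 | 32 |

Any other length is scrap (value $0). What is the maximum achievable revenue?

54

Build r[k] bottom-up: r[k] = max over allowed piece i of (p[i] + r[k−i]).
r[1] = 6
r[2] = 12  (first piece 1, then r[1]=6)
r[3] = 18  (first piece 1, then r[2]=12)
r[4] = 24  (first piece 1, then r[3]=18)
r[5] = 30  (first piece 1, then r[4]=24)
r[6] = 36  (first piece 1, then r[5]=30)
r[7] = 42  (first piece 1, then r[6]=36)
r[8] = 48  (first piece 1, then r[7]=42)
r[9] = 54  (first piece 1, then r[8]=48)
One optimal cutting: 1 + 1 + 1 + 1 + 1 + 1 + 1 + 1 + 1 → $54.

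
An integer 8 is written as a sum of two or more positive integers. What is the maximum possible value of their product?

18

Fill prod[k] for k=2..8: at each k try every first piece i and multiply by the better of (k−i) uncut or prod[k−i].
prod[2] = 1×max(1,0) = 1×1 = 1
prod[3] = 1×max(2,1) = 1×2 = 2
prod[4] = 2×max(2,1) = 2×2 = 4
prod[5] = 2×max(3,2) = 2×3 = 6
prod[6] = 3×max(3,2) = 3×3 = 9
prod[7] = 2×max(5,6) = 2×6 = 12
prod[8] = 2×max(6,9) = 2×9 = 18
One optimal split: 3 + 3 + 2; product 3×3×2 = 18.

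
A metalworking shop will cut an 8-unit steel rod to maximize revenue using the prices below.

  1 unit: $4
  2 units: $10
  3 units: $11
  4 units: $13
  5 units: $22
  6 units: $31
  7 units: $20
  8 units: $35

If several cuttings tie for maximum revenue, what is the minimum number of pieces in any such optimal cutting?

Let r[k] be the best obtainable value from length k. For each k, try every first piece i and keep the best of price[i] + r[k−i].
r[1] = 4
r[2] = 10
r[3] = 14  (first piece 1, then r[2]=10)
r[4] = 20  (first piece 2, then r[2]=10)
r[5] = 24  (first piece 1, then r[4]=20)
r[6] = 31
r[7] = 35  (first piece 1, then r[6]=31)
r[8] = 41  (first piece 2, then r[6]=31)
Maximum revenue is $41.
Now minimize piece count subject to staying optimal: for each k, pieces[k] = 1 + min over i with p[i]+r[k−i]=r[k] of pieces[k−i].
pieces[5] = 3
pieces[6] = 1
pieces[7] = 2
pieces[8] = 2

2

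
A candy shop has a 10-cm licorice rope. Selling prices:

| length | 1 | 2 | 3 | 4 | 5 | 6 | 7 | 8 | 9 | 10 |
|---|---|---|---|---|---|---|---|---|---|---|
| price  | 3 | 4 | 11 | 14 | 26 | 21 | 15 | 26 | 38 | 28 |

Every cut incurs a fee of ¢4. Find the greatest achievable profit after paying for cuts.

Let net[k] be the best obtainable value from length k. For each k, try every first piece i and keep the best of price[i] + net[k−i] minus the 4 cut fee when i<k.
net[1] = 3
net[2] = 4
net[3] = 11
net[4] = 14
net[5] = 26
net[6] = 25  (first piece 1, then net[5]=26)
net[7] = 26  (first piece 2, then net[5]=26)
net[8] = 33  (first piece 3, then net[5]=26)
net[9] = 38
net[10] = 48  (first piece 5, then net[5]=26)
One optimal plan: pieces 5 + 5 (1 cut) → ¢52 − ¢4 = ¢48.

48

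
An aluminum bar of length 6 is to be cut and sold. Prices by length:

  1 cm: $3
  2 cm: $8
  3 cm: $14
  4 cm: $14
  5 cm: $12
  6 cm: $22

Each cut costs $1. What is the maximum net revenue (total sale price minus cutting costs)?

Consider every possible first cut. net[k] is the best of p[i]+net[k−i] over all sellable i≤k, charging 1 whenever i<k.
net[1] = 3
net[2] = 8
net[3] = 14
net[4] = 16  (first piece 1, then net[3]=14)
net[5] = 21  (first piece 2, then net[3]=14)
net[6] = 27  (first piece 3, then net[3]=14)
One optimal plan: pieces 3 + 3 (1 cut) → $28 − $1 = $27.

27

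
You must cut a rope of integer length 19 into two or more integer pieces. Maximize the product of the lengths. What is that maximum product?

Define f[k] = max over 1≤i<k of i · max(k−i, f[k−i]); the inner max lets the remainder stay uncut if that's better.
f[2] = 1·max(1,0) = 1·1 = 1
f[3] = max(1·2, 2·1) = 2
f[4] = max(1·3, 2·2, 3·1) = 4
f[5] = max(1·4, 2·3, 3·2, 4·1) = 6
f[6] = max(1·6, 2·4, 3·3, 4·2, 5·1) = 9
f[7] = max(1·9, 2·6, 3·4, 4·3, 5·2, 6·1) = 12
f[8] = max(1·12, 2·9, 3·6, …, 6·2, 7·1) = 18
f[9] = max(1·18, 2·12, 3·9, …, 7·2, 8·1) = 27
f[10] = max(1·27, 2·18, 3·12, …, 8·2, 9·1) = 36
f[11] = max(1·36, 2·27, 3·18, …, 9·2, 10·1) = 54
f[12] = max(1·54, 2·36, 3·27, …, 10·2, 11·1) = 81
f[13] = max(1·81, 2·54, 3·36, …, 11·2, 12·1) = 108
f[14] = max(1·108, 2·81, 3·54, …, 12·2, 13·1) = 162
f[15] = max(1·162, 2·108, 3·81, …, 13·2, 14·1) = 243
f[16] = max(1·243, 2·162, 3·108, …, 14·2, 15·1) = 324
f[17] = max(1·324, 2·243, 3·162, …, 15·2, 16·1) = 486
f[18] = max(1·486, 2·324, 3·243, …, 16·2, 17·1) = 729
f[19] = max(1·729, 2·486, 3·324, …, 17·2, 18·1) = 972
One optimal split: 3 + 3 + 3 + 3 + 3 + 2 + 2; product 3·3·3·3·3·2·2 = 972.

972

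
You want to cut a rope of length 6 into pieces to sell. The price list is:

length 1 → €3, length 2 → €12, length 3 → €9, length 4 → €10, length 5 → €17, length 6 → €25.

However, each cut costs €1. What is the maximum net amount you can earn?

Let v[k] be the best obtainable value from length k. For each k, try every first piece i and keep the best of price[i] + v[k−i] minus the 1 cut fee when i<k.
v[1] = 3
v[2] = max(3+3-1, 12+0) = 12
v[3] = max(3+12-1, 12+3-1, 9+0) = 14
v[4] = max(3+14-1, 12+12-1, 9+3-1, 10+0) = 23
v[5] = max(3+23-1, 12+14-1, 9+12-1, 10+3-1, 17+0) = 25
v[6] = max(3+25-1, 12+23-1, 9+14-1, 10+12-1, 17+3-1, 25+0) = 34
One optimal plan: pieces 2 + 2 + 2 (2 cuts) → €36 − €2 = €34.

34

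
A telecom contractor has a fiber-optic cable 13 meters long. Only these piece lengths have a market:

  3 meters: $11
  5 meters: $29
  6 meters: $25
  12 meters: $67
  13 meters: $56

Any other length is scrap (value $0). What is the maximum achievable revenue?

69

Consider every possible first cut. r[k] is the best of p[i]+r[k−i] over all sellable i≤k.
r[1] = 0
r[2] = 0
r[3] = 11
r[4] = 11
r[5] = max(11+0, 29+0) = 29
r[6] = max(11+11, 29+0, 25+0) = 29
r[7] = max(11+11, 29+0, 25+0) = 29
r[8] = max(11+29, 29+11, 25+0) = 40
r[9] = max(11+29, 29+11, 25+11) = 40
r[10] = max(11+29, 29+29, 25+11) = 58
r[11] = max(11+40, 29+29, 25+29) = 58
r[12] = max(11+40, 29+29, 25+29, 67+0) = 67
r[13] = max(11+58, 29+40, 25+29, 67+0, 56+0) = 69
One optimal cutting: 5 + 5 + 3 → $69.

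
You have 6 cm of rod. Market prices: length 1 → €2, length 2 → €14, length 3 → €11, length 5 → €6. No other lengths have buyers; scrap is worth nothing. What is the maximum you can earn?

Let best[k] be the best obtainable value from length k. For each k, try every first piece i and keep the best of price[i] + best[k−i].
best[1] = 2
best[2] = max(2+2, 14+0) = 14
best[3] = max(2+14, 14+2, 11+0) = 16
best[4] = max(2+16, 14+14, 11+2) = 28
best[5] = max(2+28, 14+16, 11+14, 6+0) = 30
best[6] = max(2+30, 14+28, 11+16, 6+2) = 42
One optimal cutting: 2 + 2 + 2 → €42.

42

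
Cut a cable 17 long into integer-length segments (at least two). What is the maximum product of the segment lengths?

486

Let prod[k] be the best product for length k (with at least one cut). For each first piece i, the rest contributes max(k−i, prod[k−i]).
Small cases: prod[2]=1, prod[3]=2, prod[4]=4, prod[5]=6, prod[6]=9, prod[7]=12, prod[8]=18, prod[9]=27, prod[10]=36, prod[11]=54.
prod[12] = 3*max(9,27) = 3*27 = 81
prod[13] = 2*max(11,54) = 2*54 = 108
prod[14] = 2*max(12,81) = 2*81 = 162
prod[15] = 3*max(12,81) = 3*81 = 243
prod[16] = 2*max(14,162) = 2*162 = 324
prod[17] = 2*max(15,243) = 2*243 = 486
One optimal split: 3 + 3 + 3 + 3 + 3 + 2; product 3*3*3*3*3*2 = 486.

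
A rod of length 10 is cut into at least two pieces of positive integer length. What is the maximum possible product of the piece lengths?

Define g[k] = max over 1≤i<k of i · max(k−i, g[k−i]); the inner max lets the remainder stay uncut if that's better.
g[2] = 1×max(1,0) = 1×1 = 1
g[3] = 1×max(2,1) = 1×2 = 2
g[4] = 2×max(2,1) = 2×2 = 4
g[5] = 2×max(3,2) = 2×3 = 6
g[6] = 3×max(3,2) = 3×3 = 9
g[7] = 2×max(5,6) = 2×6 = 12
g[8] = 2×max(6,9) = 2×9 = 18
g[9] = 3×max(6,9) = 3×9 = 27
g[10] = 2×max(8,18) = 2×18 = 36
One optimal split: 3 + 3 + 2 + 2; product 3×3×2×2 = 36.

36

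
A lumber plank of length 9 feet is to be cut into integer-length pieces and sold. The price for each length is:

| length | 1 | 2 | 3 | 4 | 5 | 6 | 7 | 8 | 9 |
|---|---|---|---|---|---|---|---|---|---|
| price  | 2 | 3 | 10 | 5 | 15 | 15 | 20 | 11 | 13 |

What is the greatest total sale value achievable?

Build r[k] bottom-up: r[k] = max over allowed piece i of (p[i] + r[k−i]).
r[1] = 2
r[2] = 4  (first piece 1, then r[1]=2)
r[3] = 10
r[4] = 12  (first piece 1, then r[3]=10)
r[5] = 15
r[6] = 20  (first piece 3, then r[3]=10)
r[7] = 22  (first piece 1, then r[6]=20)
r[8] = 25  (first piece 3, then r[5]=15)
r[9] = 30  (first piece 3, then r[6]=20)
One optimal cutting: 3 + 3 + 3 → $10 + $10 + $10 = $30.

30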